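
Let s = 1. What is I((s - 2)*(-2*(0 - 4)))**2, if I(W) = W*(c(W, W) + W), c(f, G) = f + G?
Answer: 36864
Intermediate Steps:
c(f, G) = G + f
I(W) = 3*W**2 (I(W) = W*((W + W) + W) = W*(2*W + W) = W*(3*W) = 3*W**2)
I((s - 2)*(-2*(0 - 4)))**2 = (3*((1 - 2)*(-2*(0 - 4)))**2)**2 = (3*(-(-2)*(-4))**2)**2 = (3*(-1*8)**2)**2 = (3*(-8)**2)**2 = (3*64)**2 = 192**2 = 36864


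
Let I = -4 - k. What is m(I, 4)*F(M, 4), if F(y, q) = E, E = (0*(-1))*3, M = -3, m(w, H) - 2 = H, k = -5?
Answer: 0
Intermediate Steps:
I = 1 (I = -4 - 1*(-5) = -4 + 5 = 1)
m(w, H) = 2 + H
E = 0 (E = 0*3 = 0)
F(y, q) = 0
m(I, 4)*F(M, 4) = (2 + 4)*0 = 6*0 = 0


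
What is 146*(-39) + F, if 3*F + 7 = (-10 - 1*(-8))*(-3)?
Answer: -17083/3 ≈ -5694.3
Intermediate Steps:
F = -1/3 (F = -7/3 + ((-10 - 1*(-8))*(-3))/3 = -7/3 + ((-10 + 8)*(-3))/3 = -7/3 + (-2*(-3))/3 = -7/3 + (1/3)*6 = -7/3 + 2 = -1/3 ≈ -0.33333)
146*(-39) + F = 146*(-39) - 1/3 = -5694 - 1/3 = -17083/3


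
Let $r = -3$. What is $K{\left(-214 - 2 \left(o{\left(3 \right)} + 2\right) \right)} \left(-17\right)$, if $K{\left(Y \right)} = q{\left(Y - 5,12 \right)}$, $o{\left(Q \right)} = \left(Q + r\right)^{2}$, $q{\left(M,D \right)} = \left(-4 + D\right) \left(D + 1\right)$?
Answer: $-1768$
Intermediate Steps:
$q{\left(M,D \right)} = \left(1 + D\right) \left(-4 + D\right)$ ($q{\left(M,D \right)} = \left(-4 + D\right) \left(1 + D\right) = \left(1 + D\right) \left(-4 + D\right)$)
$o{\left(Q \right)} = \left(-3 + Q\right)^{2}$ ($o{\left(Q \right)} = \left(Q - 3\right)^{2} = \left(-3 + Q\right)^{2}$)
$K{\left(Y \right)} = 104$ ($K{\left(Y \right)} = -4 + 12^{2} - 36 = -4 + 144 - 36 = 104$)
$K{\left(-214 - 2 \left(o{\left(3 \right)} + 2\right) \right)} \left(-17\right) = 104 \left(-17\right) = -1768$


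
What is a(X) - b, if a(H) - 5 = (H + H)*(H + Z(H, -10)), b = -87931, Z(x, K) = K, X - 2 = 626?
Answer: 864144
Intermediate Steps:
X = 628 (X = 2 + 626 = 628)
a(H) = 5 + 2*H*(-10 + H) (a(H) = 5 + (H + H)*(H - 10) = 5 + (2*H)*(-10 + H) = 5 + 2*H*(-10 + H))
a(X) - b = (5 - 20*628 + 2*628²) - 1*(-87931) = (5 - 12560 + 2*394384) + 87931 = (5 - 12560 + 788768) + 87931 = 776213 + 87931 = 864144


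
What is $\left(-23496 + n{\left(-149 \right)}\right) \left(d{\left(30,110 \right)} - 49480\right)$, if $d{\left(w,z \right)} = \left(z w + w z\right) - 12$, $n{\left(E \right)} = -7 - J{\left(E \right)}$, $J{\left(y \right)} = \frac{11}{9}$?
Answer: $\frac{9073287896}{9} \approx 1.0081 \cdot 10^{9}$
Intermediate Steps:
$J{\left(y \right)} = \frac{11}{9}$ ($J{\left(y \right)} = 11 \cdot \frac{1}{9} = \frac{11}{9}$)
$n{\left(E \right)} = - \frac{74}{9}$ ($n{\left(E \right)} = -7 - \frac{11}{9} = - \frac{74}{9}$)
$d{\left(w,z \right)} = -12 + 2 w z$ ($d{\left(w,z \right)} = \left(w z + w z\right) - 12 = 2 w z - 12 = -12 + 2 w z$)
$\left(-23496 + n{\left(-149 \right)}\right) \left(d{\left(30,110 \right)} - 49480\right) = \left(-23496 - \frac{74}{9}\right) \left(\left(-12 + 2 \cdot 30 \cdot 110\right) - 49480\right) = - \frac{211538 \left(\left(-12 + 6600\right) - 49480\right)}{9} = - \frac{211538 \left(6588 - 49480\right)}{9} = \left(- \frac{211538}{9}\right) \left(-42892\right) = \frac{9073287896}{9}$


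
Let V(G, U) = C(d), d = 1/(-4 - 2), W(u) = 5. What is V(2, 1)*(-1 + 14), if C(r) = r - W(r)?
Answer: -403/6 ≈ -67.167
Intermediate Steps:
d = -⅙ (d = 1/(-6) = -⅙ ≈ -0.16667)
C(r) = -5 + r (C(r) = r - 1*5 = r - 5 = -5 + r)
V(G, U) = -31/6 (V(G, U) = -5 - ⅙ = -31/6)
V(2, 1)*(-1 + 14) = -31*(-1 + 14)/6 = -31/6*13 = -403/6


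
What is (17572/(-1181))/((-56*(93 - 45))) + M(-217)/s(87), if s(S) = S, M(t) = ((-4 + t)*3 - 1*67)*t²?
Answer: -9093691936283/23015328 ≈ -3.9511e+5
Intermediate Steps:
M(t) = t²*(-79 + 3*t) (M(t) = ((-12 + 3*t) - 67)*t² = (-79 + 3*t)*t² = t²*(-79 + 3*t))
(17572/(-1181))/((-56*(93 - 45))) + M(-217)/s(87) = (17572/(-1181))/((-56*(93 - 45))) + ((-217)²*(-79 + 3*(-217)))/87 = (17572*(-1/1181))/((-56*48)) + (47089*(-79 - 651))*(1/87) = -17572/1181/(-2688) + (47089*(-730))*(1/87) = -17572/1181*(-1/2688) - 34374970*1/87 = 4393/793632 - 34374970/87 = -9093691936283/23015328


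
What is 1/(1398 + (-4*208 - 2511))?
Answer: -1/1945 ≈ -0.00051414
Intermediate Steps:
1/(1398 + (-4*208 - 2511)) = 1/(1398 + (-832 - 2511)) = 1/(1398 - 3343) = 1/(-1945) = -1/1945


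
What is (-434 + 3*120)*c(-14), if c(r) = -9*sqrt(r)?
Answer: 666*I*sqrt(14) ≈ 2491.9*I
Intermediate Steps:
(-434 + 3*120)*c(-14) = (-434 + 3*120)*(-9*I*sqrt(14)) = (-434 + 360)*(-9*I*sqrt(14)) = -(-666)*I*sqrt(14) = 666*I*sqrt(14)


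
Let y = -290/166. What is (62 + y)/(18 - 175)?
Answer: -5001/13031 ≈ -0.38378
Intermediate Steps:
y = -145/83 (y = -290*1/166 = -145/83 ≈ -1.7470)
(62 + y)/(18 - 175) = (62 - 145/83)/(18 - 175) = (5001/83)/(-157) = (5001/83)*(-1/157) = -5001/13031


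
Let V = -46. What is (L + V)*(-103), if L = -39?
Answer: 8755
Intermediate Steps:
(L + V)*(-103) = (-39 - 46)*(-103) = -85*(-103) = 8755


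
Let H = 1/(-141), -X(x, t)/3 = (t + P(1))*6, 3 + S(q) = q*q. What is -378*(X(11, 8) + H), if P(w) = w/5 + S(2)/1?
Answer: 14710878/235 ≈ 62600.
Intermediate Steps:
S(q) = -3 + q² (S(q) = -3 + q*q = -3 + q²)
P(w) = 1 + w/5 (P(w) = w/5 + (-3 + 2²)/1 = w*(⅕) + (-3 + 4)*1 = w/5 + 1*1 = w/5 + 1 = 1 + w/5)
X(x, t) = -108/5 - 18*t (X(x, t) = -3*(t + (1 + (⅕)*1))*6 = -3*(t + (1 + ⅕))*6 = -3*(t + 6/5)*6 = -3*(6/5 + t)*6 = -3*(36/5 + 6*t) = -108/5 - 18*t)
H = -1/141 ≈ -0.0070922
-378*(X(11, 8) + H) = -378*((-108/5 - 18*8) - 1/141) = -378*((-108/5 - 144) - 1/141) = -378*(-828/5 - 1/141) = -378*(-116753/705) = 14710878/235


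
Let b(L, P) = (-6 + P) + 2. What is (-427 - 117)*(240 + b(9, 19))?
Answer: -138720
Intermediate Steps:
b(L, P) = -4 + P
(-427 - 117)*(240 + b(9, 19)) = (-427 - 117)*(240 + (-4 + 19)) = -544*(240 + 15) = -544*255 = -138720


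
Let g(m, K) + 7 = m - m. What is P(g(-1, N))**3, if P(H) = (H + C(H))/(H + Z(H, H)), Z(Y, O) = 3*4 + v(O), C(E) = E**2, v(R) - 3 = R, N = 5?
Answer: 74088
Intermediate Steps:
v(R) = 3 + R
Z(Y, O) = 15 + O (Z(Y, O) = 3*4 + (3 + O) = 12 + (3 + O) = 15 + O)
g(m, K) = -7 (g(m, K) = -7 + (m - m) = -7 + 0 = -7)
P(H) = (H + H**2)/(15 + 2*H) (P(H) = (H + H**2)/(H + (15 + H)) = (H + H**2)/(15 + 2*H))
P(g(-1, N))**3 = (-7*(1 - 7)/(15 + 2*(-7)))**3 = (-7*(-6)/(15 - 14))**3 = (-7*(-6)/1)**3 = (-7*1*(-6))**3 = 42**3 = 74088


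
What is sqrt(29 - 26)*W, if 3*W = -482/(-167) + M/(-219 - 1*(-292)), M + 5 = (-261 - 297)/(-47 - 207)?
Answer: 4409170*sqrt(3)/4644771 ≈ 1.6442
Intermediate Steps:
M = -356/127 (M = -5 + (-261 - 297)/(-47 - 207) = -5 - 558/(-254) = -5 - 558*(-1/254) = -5 + 279/127 = -356/127 ≈ -2.8032)
W = 4409170/4644771 (W = (-482/(-167) - 356/(127*(-219 - 1*(-292))))/3 = (-482*(-1/167) - 356/(127*(-219 + 292)))/3 = (482/167 - 356/127/73)/3 = (482/167 - 356/127*1/73)/3 = (482/167 - 356/9271)/3 = (1/3)*(4409170/1548257) = 4409170/4644771 ≈ 0.94928)
sqrt(29 - 26)*W = sqrt(29 - 26)*(4409170/4644771) = sqrt(3)*(4409170/4644771) = 4409170*sqrt(3)/4644771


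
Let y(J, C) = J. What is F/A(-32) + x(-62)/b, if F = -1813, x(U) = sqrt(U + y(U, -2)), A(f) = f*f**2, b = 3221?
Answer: 1813/32768 + 2*I*sqrt(31)/3221 ≈ 0.055328 + 0.0034572*I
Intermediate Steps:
A(f) = f**3
x(U) = sqrt(2)*sqrt(U) (x(U) = sqrt(U + U) = sqrt(2*U) = sqrt(2)*sqrt(U))
F/A(-32) + x(-62)/b = -1813/((-32)**3) + (sqrt(2)*sqrt(-62))/3221 = -1813/(-32768) + (sqrt(2)*(I*sqrt(62)))*(1/3221) = -1813*(-1/32768) + (2*I*sqrt(31))*(1/3221) = 1813/32768 + 2*I*sqrt(31)/3221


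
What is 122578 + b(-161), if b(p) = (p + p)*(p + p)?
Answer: 226262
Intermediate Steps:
b(p) = 4*p² (b(p) = (2*p)*(2*p) = 4*p²)
122578 + b(-161) = 122578 + 4*(-161)² = 122578 + 4*25921 = 122578 + 103684 = 226262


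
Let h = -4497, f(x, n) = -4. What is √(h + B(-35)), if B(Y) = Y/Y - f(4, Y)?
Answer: 2*I*√1123 ≈ 67.022*I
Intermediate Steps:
B(Y) = 5 (B(Y) = Y/Y - 1*(-4) = 1 + 4 = 5)
√(h + B(-35)) = √(-4497 + 5) = √(-4492) = 2*I*√1123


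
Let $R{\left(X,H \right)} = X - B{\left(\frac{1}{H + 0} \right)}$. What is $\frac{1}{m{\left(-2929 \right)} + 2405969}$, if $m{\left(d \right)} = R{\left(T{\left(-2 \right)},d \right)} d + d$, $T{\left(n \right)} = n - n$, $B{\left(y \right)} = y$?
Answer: $\frac{1}{2403039} \approx 4.1614 \cdot 10^{-7}$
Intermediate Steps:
$T{\left(n \right)} = 0$
$R{\left(X,H \right)} = X - \frac{1}{H}$ ($R{\left(X,H \right)} = X - \frac{1}{H + 0} = X - \frac{1}{H}$)
$m{\left(d \right)} = -1 + d$ ($m{\left(d \right)} = \left(0 - \frac{1}{d}\right) d + d = - \frac{1}{d} d + d = -1 + d$)
$\frac{1}{m{\left(-2929 \right)} + 2405969} = \frac{1}{\left(-1 - 2929\right) + 2405969} = \frac{1}{-2930 + 2405969} = \frac{1}{2403039}$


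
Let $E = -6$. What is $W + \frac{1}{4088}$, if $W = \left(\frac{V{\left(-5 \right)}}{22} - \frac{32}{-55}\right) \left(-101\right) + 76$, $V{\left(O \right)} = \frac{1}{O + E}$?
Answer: $\frac{43662489}{2473240} \approx 17.654$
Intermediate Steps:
$V{\left(O \right)} = \frac{1}{-6 + O}$ ($V{\left(O \right)} = \frac{1}{O - 6} = \frac{1}{-6 + O}$)
$W = \frac{21361}{1210}$ ($W = \left(\frac{1}{\left(-6 - 5\right) 22} - \frac{32}{-55}\right) \left(-101\right) + 76 = \left(\frac{1}{-11} \cdot \frac{1}{22} - - \frac{32}{55}\right) \left(-101\right) + 76 = \left(\left(- \frac{1}{11}\right) \frac{1}{22} + \frac{32}{55}\right) \left(-101\right) + 76 = \left(- \frac{1}{242} + \frac{32}{55}\right) \left(-101\right) + 76 = \frac{699}{1210} \left(-101\right) + 76 = - \frac{70599}{1210} + 76 = \frac{21361}{1210} \approx 17.654$)
$W + \frac{1}{4088} = \frac{21361}{1210} + \frac{1}{4088} = \frac{43662489}{2473240}$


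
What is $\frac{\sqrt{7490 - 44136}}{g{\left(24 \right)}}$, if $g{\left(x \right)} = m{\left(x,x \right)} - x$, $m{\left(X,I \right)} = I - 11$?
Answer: $- \frac{i \sqrt{36646}}{11} \approx - 17.403 i$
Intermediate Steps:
$m{\left(X,I \right)} = -11 + I$
$g{\left(x \right)} = -11$ ($g{\left(x \right)} = \left(-11 + x\right) - x = -11$)
$\frac{\sqrt{7490 - 44136}}{g{\left(24 \right)}} = \frac{\sqrt{7490 - 44136}}{-11} = \sqrt{-36646} \left(- \frac{1}{11}\right) = i \sqrt{36646} \left(- \frac{1}{11}\right) = - \frac{i \sqrt{36646}}{11}$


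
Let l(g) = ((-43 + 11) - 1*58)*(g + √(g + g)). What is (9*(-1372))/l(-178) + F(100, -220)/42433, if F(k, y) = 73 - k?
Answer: -14566669/19094850 - 343*I*√89/40050 ≈ -0.76286 - 0.080795*I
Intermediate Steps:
l(g) = -90*g - 90*√2*√g (l(g) = (-32 - 58)*(g + √(2*g)) = -90*(g + √2*√g) = -90*g - 90*√2*√g)
(9*(-1372))/l(-178) + F(100, -220)/42433 = (9*(-1372))/(-90*(-178) - 90*√2*√(-178)) + (73 - 1*100)/42433 = -12348/(16020 - 90*√2*I*√178) + (73 - 100)*(1/42433) = -12348/(16020 - 180*I*√89) - 27*1/42433 = -12348/(16020 - 180*I*√89) - 27/42433 = -27/42433 - 12348/(16020 - 180*I*√89)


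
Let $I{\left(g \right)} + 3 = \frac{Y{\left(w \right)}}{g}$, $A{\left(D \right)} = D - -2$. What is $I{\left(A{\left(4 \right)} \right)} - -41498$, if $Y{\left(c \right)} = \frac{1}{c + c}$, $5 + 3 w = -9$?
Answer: $\frac{2323719}{56} \approx 41495.0$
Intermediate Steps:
$w = - \frac{14}{3}$ ($w = - \frac{5}{3} + \frac{1}{3} \left(-9\right) = - \frac{5}{3} - 3 = - \frac{14}{3} \approx -4.6667$)
$Y{\left(c \right)} = \frac{1}{2 c}$
$A{\left(D \right)} = 2 + D$ ($A{\left(D \right)} = D + 2 = 2 + D$)
$I{\left(g \right)} = -3 - \frac{3}{28 g}$ ($I{\left(g \right)} = -3 + \frac{\frac{1}{2} \frac{1}{- \frac{14}{3}}}{g} = -3 + \frac{\frac{1}{2} \left(- \frac{3}{14}\right)}{g} = -3 - \frac{3}{28 g}$)
$I{\left(A{\left(4 \right)} \right)} - -41498 = \left(-3 - \frac{3}{28 \left(2 + 4\right)}\right) - -41498 = \left(-3 - \frac{3}{28 \cdot 6}\right) + 41498 = \left(-3 - \frac{1}{56}\right) + 41498 = - \frac{169}{56} + 41498 = \frac{2323719}{56}$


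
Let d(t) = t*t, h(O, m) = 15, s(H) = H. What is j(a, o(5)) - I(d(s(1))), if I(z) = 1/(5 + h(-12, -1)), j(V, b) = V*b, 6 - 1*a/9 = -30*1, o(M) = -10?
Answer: -64801/20 ≈ -3240.1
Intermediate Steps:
a = 324 (a = 54 - (-270) = 54 - 9*(-30) = 54 + 270 = 324)
d(t) = t²
I(z) = 1/20 (I(z) = 1/(5 + 15) = 1/20)
j(a, o(5)) - I(d(s(1))) = 324*(-10) - 1*1/20 = -3240 - 1/20 = -64801/20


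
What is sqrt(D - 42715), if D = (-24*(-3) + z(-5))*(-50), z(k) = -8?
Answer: I*sqrt(45915) ≈ 214.28*I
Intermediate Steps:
D = -3200 (D = (-24*(-3) - 8)*(-50) = (72 - 8)*(-50) = 64*(-50) = -3200)
sqrt(D - 42715) = sqrt(-3200 - 42715) = sqrt(-45915) = I*sqrt(45915)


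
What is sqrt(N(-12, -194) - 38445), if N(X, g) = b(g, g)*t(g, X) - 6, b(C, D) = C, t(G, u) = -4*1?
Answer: 5*I*sqrt(1507) ≈ 194.1*I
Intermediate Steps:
t(G, u) = -4
N(X, g) = -6 - 4*g (N(X, g) = g*(-4) - 6 = -4*g - 6 = -6 - 4*g)
sqrt(N(-12, -194) - 38445) = sqrt((-6 - 4*(-194)) - 38445) = sqrt((-6 + 776) - 38445) = sqrt(770 - 38445) = sqrt(-37675) = 5*I*sqrt(1507)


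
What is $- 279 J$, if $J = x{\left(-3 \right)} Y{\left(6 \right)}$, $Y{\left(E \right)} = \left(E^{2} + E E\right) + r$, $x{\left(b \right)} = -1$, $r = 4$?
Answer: $21204$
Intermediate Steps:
$Y{\left(E \right)} = 4 + 2 E^{2}$ ($Y{\left(E \right)} = \left(E^{2} + E E\right) + 4 = \left(E^{2} + E^{2}\right) + 4 = 2 E^{2} + 4 = 4 + 2 E^{2}$)
$J = -76$ ($J = - (4 + 2 \cdot 6^{2}) = - (4 + 2 \cdot 36) = - (4 + 72) = \left(-1\right) 76 = -76$)
$- 279 J = \left(-279\right) \left(-76\right) = 21204$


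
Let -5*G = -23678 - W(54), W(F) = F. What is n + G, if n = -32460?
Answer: -138568/5 ≈ -27714.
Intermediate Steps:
G = 23732/5 (G = -(-23678 - 1*54)/5 = -(-23678 - 54)/5 = -⅕*(-23732) = 23732/5 ≈ 4746.4)
n + G = -32460 + 23732/5 = -138568/5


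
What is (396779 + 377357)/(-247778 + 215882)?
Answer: -96767/3987 ≈ -24.271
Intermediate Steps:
(396779 + 377357)/(-247778 + 215882) = 774136/(-31896) = 774136*(-1/31896) = -96767/3987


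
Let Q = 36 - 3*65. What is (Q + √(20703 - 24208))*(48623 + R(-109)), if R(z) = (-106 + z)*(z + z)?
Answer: -15183387 + 95493*I*√3505 ≈ -1.5183e+7 + 5.6535e+6*I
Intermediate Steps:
Q = -159 (Q = 36 - 195 = -159)
R(z) = 2*z*(-106 + z) (R(z) = (-106 + z)*(2*z) = 2*z*(-106 + z))
(Q + √(20703 - 24208))*(48623 + R(-109)) = (-159 + √(20703 - 24208))*(48623 + 2*(-109)*(-106 - 109)) = (-159 + √(-3505))*(48623 + 2*(-109)*(-215)) = (-159 + I*√3505)*(48623 + 46870) = (-159 + I*√3505)*95493 = -15183387 + 95493*I*√3505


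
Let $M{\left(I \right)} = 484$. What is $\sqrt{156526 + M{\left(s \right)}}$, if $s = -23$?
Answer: $\sqrt{157010} \approx 396.25$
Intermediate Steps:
$\sqrt{156526 + M{\left(s \right)}} = \sqrt{156526 + 484} = \sqrt{157010}$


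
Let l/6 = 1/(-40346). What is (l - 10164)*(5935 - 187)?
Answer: -1178560579500/20173 ≈ -5.8423e+7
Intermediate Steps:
l = -3/20173 (l = 6/(-40346) = 6*(-1/40346) = -3/20173 ≈ -0.00014871)
(l - 10164)*(5935 - 187) = (-3/20173 - 10164)*(5935 - 187) = -205038375/20173*5748 = -1178560579500/20173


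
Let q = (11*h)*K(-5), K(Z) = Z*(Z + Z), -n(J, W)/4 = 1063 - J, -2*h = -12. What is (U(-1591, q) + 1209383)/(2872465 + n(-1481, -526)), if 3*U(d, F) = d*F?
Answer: -540717/2862289 ≈ -0.18891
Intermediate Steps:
h = 6 (h = -½*(-12) = 6)
n(J, W) = -4252 + 4*J (n(J, W) = -4*(1063 - J) = -4252 + 4*J)
K(Z) = 2*Z² (K(Z) = Z*(2*Z) = 2*Z²)
q = 3300 (q = (11*6)*(2*(-5)²) = 66*(2*25) = 66*50 = 3300)
U(d, F) = F*d/3 (U(d, F) = (d*F)/3 = (F*d)/3 = F*d/3)
(U(-1591, q) + 1209383)/(2872465 + n(-1481, -526)) = ((⅓)*3300*(-1591) + 1209383)/(2872465 + (-4252 + 4*(-1481))) = (-1750100 + 1209383)/(2872465 + (-4252 - 5924)) = -540717/(2872465 - 10176) = -540717/2862289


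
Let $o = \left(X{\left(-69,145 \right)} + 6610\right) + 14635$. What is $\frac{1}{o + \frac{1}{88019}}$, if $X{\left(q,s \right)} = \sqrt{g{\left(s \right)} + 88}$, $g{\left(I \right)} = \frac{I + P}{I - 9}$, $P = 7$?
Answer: $\frac{2798069627636888}{59444977533708360797} - \frac{7747344361 \sqrt{25755}}{59444977533708360797} \approx 4.7049 \cdot 10^{-5}$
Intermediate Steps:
$g{\left(I \right)} = \frac{7 + I}{-9 + I}$ ($g{\left(I \right)} = \frac{I + 7}{I - 9} = \frac{7 + I}{-9 + I}$)
$X{\left(q,s \right)} = \sqrt{88 + \frac{7 + s}{-9 + s}}$ ($X{\left(q,s \right)} = \sqrt{\frac{7 + s}{-9 + s} + 88} = \sqrt{88 + \frac{7 + s}{-9 + s}}$)
$o = 21245 + \frac{\sqrt{25755}}{17}$ ($o = \left(\sqrt{\frac{-785 + 89 \cdot 145}{-9 + 145}} + 6610\right) + 14635 = \left(\sqrt{\frac{-785 + 12905}{136}} + 6610\right) + 14635 = \left(\sqrt{\frac{1}{136} \cdot 12120} + 6610\right) + 14635 = \left(\sqrt{\frac{1515}{17}} + 6610\right) + 14635 = \left(\frac{\sqrt{25755}}{17} + 6610\right) + 14635 = \left(6610 + \frac{\sqrt{25755}}{17}\right) + 14635 = 21245 + \frac{\sqrt{25755}}{17} \approx 21254.0$)
$\frac{1}{o + \frac{1}{88019}} = \frac{1}{\left(21245 + \frac{\sqrt{25755}}{17}\right) + \frac{1}{88019}} = \frac{1}{\frac{1869963656}{88019} + \frac{\sqrt{25755}}{17}}$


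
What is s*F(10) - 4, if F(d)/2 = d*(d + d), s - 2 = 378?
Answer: 151996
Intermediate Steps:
s = 380 (s = 2 + 378 = 380)
F(d) = 4*d**2 (F(d) = 2*(d*(d + d)) = 2*(d*(2*d)) = 2*(2*d**2) = 4*d**2)
s*F(10) - 4 = 380*(4*10**2) - 4 = 380*(4*100) - 4 = 380*400 - 4 = 152000 - 4 = 151996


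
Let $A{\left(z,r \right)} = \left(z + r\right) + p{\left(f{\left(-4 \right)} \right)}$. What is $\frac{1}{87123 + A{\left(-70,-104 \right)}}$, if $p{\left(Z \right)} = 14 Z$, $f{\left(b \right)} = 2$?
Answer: $\frac{1}{86977} \approx 1.1497 \cdot 10^{-5}$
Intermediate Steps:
$A{\left(z,r \right)} = 28 + r + z$ ($A{\left(z,r \right)} = \left(z + r\right) + 14 \cdot 2 = \left(r + z\right) + 28 = 28 + r + z$)
$\frac{1}{87123 + A{\left(-70,-104 \right)}} = \frac{1}{87123 - 146} = \frac{1}{86977}$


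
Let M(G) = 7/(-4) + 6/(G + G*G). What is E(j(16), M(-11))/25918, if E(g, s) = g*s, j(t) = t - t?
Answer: 0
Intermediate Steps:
j(t) = 0
M(G) = -7/4 + 6/(G + G**2) (M(G) = 7*(-1/4) + 6/(G + G**2) = -7/4 + 6/(G + G**2))
E(j(16), M(-11))/25918 = (0*((1/4)*(24 - 7*(-11) - 7*(-11)**2)/(-11*(1 - 11))))/25918 = (0*((1/4)*(-1/11)*(24 + 77 - 7*121)/(-10)))*(1/25918) = (0*((1/4)*(-1/11)*(-1/10)*(24 + 77 - 847)))*(1/25918) = (0*((1/4)*(-1/11)*(-1/10)*(-746)))*(1/25918) = (0*(-373/220))*(1/25918) = 0*(1/25918) = 0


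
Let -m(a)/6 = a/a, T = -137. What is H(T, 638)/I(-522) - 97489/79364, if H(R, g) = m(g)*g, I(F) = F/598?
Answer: 1043820317/238092 ≈ 4384.1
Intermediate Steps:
m(a) = -6 (m(a) = -6*a/a = -6*1 = -6)
I(F) = F/598 (I(F) = F*(1/598) = F/598)
H(R, g) = -6*g
H(T, 638)/I(-522) - 97489/79364 = (-6*638)/(((1/598)*(-522))) - 97489/79364 = -3828/(-261/299) - 97489*1/79364 = -3828*(-299/261) - 97489/79364 = 13156/3 - 97489/79364 = 1043820317/238092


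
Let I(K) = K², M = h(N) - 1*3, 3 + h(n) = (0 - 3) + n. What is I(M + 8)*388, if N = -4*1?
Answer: 9700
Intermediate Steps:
N = -4
h(n) = -6 + n (h(n) = -3 + ((0 - 3) + n) = -3 + (-3 + n) = -6 + n)
M = -13 (M = (-6 - 4) - 1*3 = -10 - 3 = -13)
I(M + 8)*388 = (-13 + 8)²*388 = (-5)²*388 = 25*388 = 9700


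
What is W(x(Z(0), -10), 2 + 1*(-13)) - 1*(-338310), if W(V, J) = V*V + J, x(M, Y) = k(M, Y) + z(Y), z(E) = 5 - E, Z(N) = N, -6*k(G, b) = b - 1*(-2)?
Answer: 3047092/9 ≈ 3.3857e+5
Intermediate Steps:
k(G, b) = -1/3 - b/6 (k(G, b) = -(b - 1*(-2))/6 = -(b + 2)/6 = -(2 + b)/6 = -1/3 - b/6)
x(M, Y) = 14/3 - 7*Y/6 (x(M, Y) = (-1/3 - Y/6) + (5 - Y) = 14/3 - 7*Y/6)
W(V, J) = J + V**2 (W(V, J) = V**2 + J = J + V**2)
W(x(Z(0), -10), 2 + 1*(-13)) - 1*(-338310) = ((2 + 1*(-13)) + (14/3 - 7/6*(-10))**2) - 1*(-338310) = ((2 - 13) + (14/3 + 35/3)**2) + 338310 = (-11 + (49/3)**2) + 338310 = (-11 + 2401/9) + 338310 = 2302/9 + 338310 = 3047092/9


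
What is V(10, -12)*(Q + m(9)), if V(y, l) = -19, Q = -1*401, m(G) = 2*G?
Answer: 7277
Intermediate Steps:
Q = -401
V(10, -12)*(Q + m(9)) = -19*(-401 + 2*9) = -19*(-401 + 18) = -19*(-383) = 7277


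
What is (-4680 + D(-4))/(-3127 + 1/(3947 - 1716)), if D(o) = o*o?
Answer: 1300673/872042 ≈ 1.4915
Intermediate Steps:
D(o) = o²
(-4680 + D(-4))/(-3127 + 1/(3947 - 1716)) = (-4680 + (-4)²)/(-3127 + 1/(3947 - 1716)) = (-4680 + 16)/(-3127 + 1/2231) = -4664/(-3127 + 1/2231) = -4664/(-6976336/2231) = -4664*(-2231/6976336) = 1300673/872042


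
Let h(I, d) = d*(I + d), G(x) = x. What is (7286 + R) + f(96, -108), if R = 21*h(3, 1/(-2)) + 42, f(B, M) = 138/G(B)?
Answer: 116851/16 ≈ 7303.2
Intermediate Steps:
f(B, M) = 138/B
R = 63/4 (R = 21*((3 + 1/(-2))/(-2)) + 42 = 21*(-(3 - 1/2)/2) + 42 = 21*(-1/2*5/2) + 42 = 21*(-5/4) + 42 = -105/4 + 42 = 63/4 ≈ 15.750)
(7286 + R) + f(96, -108) = (7286 + 63/4) + 138/96 = 29207/4 + 138*(1/96) = 29207/4 + 23/16 = 116851/16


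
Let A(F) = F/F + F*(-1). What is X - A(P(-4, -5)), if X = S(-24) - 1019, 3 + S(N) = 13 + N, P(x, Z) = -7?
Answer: -1041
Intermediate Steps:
A(F) = 1 - F
S(N) = 10 + N (S(N) = -3 + (13 + N) = 10 + N)
X = -1033 (X = (10 - 24) - 1019 = -14 - 1019 = -1033)
X - A(P(-4, -5)) = -1033 - (1 - 1*(-7)) = -1033 - (1 + 7) = -1033 - 1*8 = -1033 - 8 = -1041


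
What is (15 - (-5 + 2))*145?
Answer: 2610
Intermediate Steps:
(15 - (-5 + 2))*145 = (15 - 1*(-3))*145 = (15 + 3)*145 = 18*145 = 2610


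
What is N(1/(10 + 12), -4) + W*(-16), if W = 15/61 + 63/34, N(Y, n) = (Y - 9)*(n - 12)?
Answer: 1251248/11407 ≈ 109.69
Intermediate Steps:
N(Y, n) = (-12 + n)*(-9 + Y) (N(Y, n) = (-9 + Y)*(-12 + n) = (-12 + n)*(-9 + Y))
W = 4353/2074 (W = 15*(1/61) + 63*(1/34) = 15/61 + 63/34 = 4353/2074 ≈ 2.0988)
N(1/(10 + 12), -4) + W*(-16) = (108 - 12/(10 + 12) - 9*(-4) - 4/(10 + 12)) + (4353/2074)*(-16) = (108 - 12/22 + 36 - 4/22) - 34824/1037 = (108 - 12*1/22 + 36 + (1/22)*(-4)) - 34824/1037 = (108 - 6/11 + 36 - 2/11) - 34824/1037 = 1576/11 - 34824/1037 = 1251248/11407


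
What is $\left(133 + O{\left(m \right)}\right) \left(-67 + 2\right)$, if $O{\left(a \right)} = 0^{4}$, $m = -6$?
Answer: $-8645$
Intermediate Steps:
$O{\left(a \right)} = 0$
$\left(133 + O{\left(m \right)}\right) \left(-67 + 2\right) = \left(133 + 0\right) \left(-67 + 2\right) = 133 \left(-65\right) = -8645$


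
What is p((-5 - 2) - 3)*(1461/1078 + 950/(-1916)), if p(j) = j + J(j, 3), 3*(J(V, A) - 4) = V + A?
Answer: -5547425/774543 ≈ -7.1622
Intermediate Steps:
J(V, A) = 4 + A/3 + V/3 (J(V, A) = 4 + (V + A)/3 = 4 + (A + V)/3 = 4 + (A/3 + V/3) = 4 + A/3 + V/3)
p(j) = 5 + 4*j/3 (p(j) = j + (4 + (⅓)*3 + j/3) = j + (4 + 1 + j/3) = j + (5 + j/3) = 5 + 4*j/3)
p((-5 - 2) - 3)*(1461/1078 + 950/(-1916)) = (5 + 4*((-5 - 2) - 3)/3)*(1461/1078 + 950/(-1916)) = (5 + 4*(-7 - 3)/3)*(1461*(1/1078) + 950*(-1/1916)) = (5 + (4/3)*(-10))*(1461/1078 - 475/958) = (5 - 40/3)*(221897/258181) = -25/3*221897/258181 = -5547425/774543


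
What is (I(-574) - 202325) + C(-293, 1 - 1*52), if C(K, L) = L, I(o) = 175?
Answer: -202201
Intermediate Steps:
(I(-574) - 202325) + C(-293, 1 - 1*52) = (175 - 202325) + (1 - 1*52) = -202150 + (1 - 52) = -202150 - 51 = -202201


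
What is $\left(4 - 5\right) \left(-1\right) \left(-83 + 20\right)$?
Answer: $-63$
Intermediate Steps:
$\left(4 - 5\right) \left(-1\right) \left(-83 + 20\right) = \left(-1\right) \left(-1\right) \left(-63\right) = 1 \left(-63\right) = -63$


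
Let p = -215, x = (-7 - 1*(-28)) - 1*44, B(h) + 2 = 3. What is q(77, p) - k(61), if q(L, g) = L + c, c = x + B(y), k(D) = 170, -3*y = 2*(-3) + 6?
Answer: -115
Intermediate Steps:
y = 0 (y = -(2*(-3) + 6)/3 = -(-6 + 6)/3 = -⅓*0 = 0)
B(h) = 1 (B(h) = -2 + 3 = 1)
x = -23 (x = (-7 + 28) - 44 = 21 - 44 = -23)
c = -22 (c = -23 + 1 = -22)
q(L, g) = -22 + L (q(L, g) = L - 22 = -22 + L)
q(77, p) - k(61) = (-22 + 77) - 1*170 = 55 - 170 = -115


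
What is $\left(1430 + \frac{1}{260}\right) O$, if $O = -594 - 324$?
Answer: $- \frac{170656659}{130} \approx -1.3127 \cdot 10^{6}$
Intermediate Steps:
$O = -918$
$\left(1430 + \frac{1}{260}\right) O = \left(1430 + \frac{1}{260}\right) \left(-918\right) = \frac{371801}{260} \left(-918\right) = - \frac{170656659}{130}$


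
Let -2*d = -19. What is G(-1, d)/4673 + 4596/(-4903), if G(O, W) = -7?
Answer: -21511429/22911719 ≈ -0.93888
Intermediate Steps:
d = 19/2 (d = -1/2*(-19) = 19/2 ≈ 9.5000)
G(-1, d)/4673 + 4596/(-4903) = -7/4673 + 4596/(-4903) = -7*1/4673 + 4596*(-1/4903) = -7/4673 - 4596/4903 = -21511429/22911719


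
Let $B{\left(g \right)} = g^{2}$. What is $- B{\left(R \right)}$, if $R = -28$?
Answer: $-784$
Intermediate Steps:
$- B{\left(R \right)} = - \left(-28\right)^{2} = \left(-1\right) 784 = -784$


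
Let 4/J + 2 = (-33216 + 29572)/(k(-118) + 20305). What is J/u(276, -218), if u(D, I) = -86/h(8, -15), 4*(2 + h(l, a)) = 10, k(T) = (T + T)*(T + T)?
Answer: 76001/6692778 ≈ 0.011356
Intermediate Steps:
k(T) = 4*T**2 (k(T) = (2*T)*(2*T) = 4*T**2)
h(l, a) = 1/2 (h(l, a) = -2 + (1/4)*10 = -2 + 5/2 = 1/2)
u(D, I) = -172 (u(D, I) = -86/1/2 = -86*2 = -172)
J = -152002/77823 (J = 4/(-2 + (-33216 + 29572)/(4*(-118)**2 + 20305)) = 4/(-2 - 3644/(4*13924 + 20305)) = 4/(-2 - 3644/(55696 + 20305)) = 4/(-2 - 3644/76001) = 4/(-155646/76001) = 4*(-76001/155646) = -152002/77823 ≈ -1.9532)
J/u(276, -218) = -152002/77823/(-172) = -152002/77823*(-1/172) = 76001/6692778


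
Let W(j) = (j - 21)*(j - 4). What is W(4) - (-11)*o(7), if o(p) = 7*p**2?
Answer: 3773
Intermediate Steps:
W(j) = (-21 + j)*(-4 + j)
W(4) - (-11)*o(7) = (84 + 4**2 - 25*4) - (-11)*7*7**2 = (84 + 16 - 100) - (-11)*7*49 = 0 - (-11)*343 = 0 - 1*(-3773) = 0 + 3773 = 3773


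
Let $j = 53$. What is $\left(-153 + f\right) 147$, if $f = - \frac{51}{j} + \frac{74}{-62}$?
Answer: $- \frac{37473387}{1643} \approx -22808.0$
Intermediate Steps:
$f = - \frac{3542}{1643}$ ($f = - \frac{51}{53} + \frac{74}{-62} = \left(-51\right) \frac{1}{53} + 74 \left(- \frac{1}{62}\right) = - \frac{51}{53} - \frac{37}{31} = - \frac{3542}{1643} \approx -2.1558$)
$\left(-153 + f\right) 147 = \left(-153 - \frac{3542}{1643}\right) 147 = \left(- \frac{254921}{1643}\right) 147 = - \frac{37473387}{1643}$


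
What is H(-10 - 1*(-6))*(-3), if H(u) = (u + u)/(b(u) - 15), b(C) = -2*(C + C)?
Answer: 24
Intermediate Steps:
b(C) = -4*C
H(u) = 2*u/(-15 - 4*u) (H(u) = (u + u)/(-4*u - 15) = (2*u)/(-15 - 4*u) = 2*u/(-15 - 4*u))
H(-10 - 1*(-6))*(-3) = -2*(-10 - 1*(-6))/(15 + 4*(-10 - 1*(-6)))*(-3) = -2*(-10 + 6)/(15 + 4*(-10 + 6))*(-3) = -2*(-4)/(15 + 4*(-4))*(-3) = -2*(-4)/(15 - 16)*(-3) = -2*(-4)/(-1)*(-3) = -2*(-4)*(-1)*(-3) = -8*(-3) = 24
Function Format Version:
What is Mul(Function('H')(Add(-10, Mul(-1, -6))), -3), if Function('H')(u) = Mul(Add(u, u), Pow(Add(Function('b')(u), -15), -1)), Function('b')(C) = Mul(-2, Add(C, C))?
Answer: 24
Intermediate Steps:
Function('b')(C) = Mul(-4, C) (Function('b')(C) = Mul(-2, Mul(2, C)) = Mul(-4, C))
Function('H')(u) = Mul(2, u, Pow(Add(-15, Mul(-4, u)), -1)) (Function('H')(u) = Mul(Add(u, u), Pow(Add(Mul(-4, u), -15), -1)) = Mul(Mul(2, u), Pow(Add(-15, Mul(-4, u)), -1)) = Mul(2, u, Pow(Add(-15, Mul(-4, u)), -1)))
Mul(Function('H')(Add(-10, Mul(-1, -6))), -3) = Mul(Mul(-2, Add(-10, Mul(-1, -6)), Pow(Add(15, Mul(4, Add(-10, Mul(-1, -6)))), -1)), -3) = Mul(Mul(-2, Add(-10, 6), Pow(Add(15, Mul(4, Add(-10, 6))), -1)), -3) = Mul(Mul(-2, -4, Pow(Add(15, Mul(4, -4)), -1)), -3) = Mul(Mul(-2, -4, Pow(Add(15, -16), -1)), -3) = Mul(Mul(-2, -4, Pow(-1, -1)), -3) = Mul(Mul(-2, -4, -1), -3) = Mul(-8, -3) = 24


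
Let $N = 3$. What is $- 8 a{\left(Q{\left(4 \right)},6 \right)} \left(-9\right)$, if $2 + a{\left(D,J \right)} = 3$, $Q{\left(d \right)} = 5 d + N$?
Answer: $72$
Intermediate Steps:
$Q{\left(d \right)} = 3 + 5 d$ ($Q{\left(d \right)} = 5 d + 3 = 3 + 5 d$)
$a{\left(D,J \right)} = 1$ ($a{\left(D,J \right)} = -2 + 3 = 1$)
$- 8 a{\left(Q{\left(4 \right)},6 \right)} \left(-9\right) = \left(-8\right) 1 \left(-9\right) = \left(-8\right) \left(-9\right) = 72$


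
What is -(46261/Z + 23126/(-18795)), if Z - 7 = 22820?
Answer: -16265633/20430165 ≈ -0.79616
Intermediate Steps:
Z = 22827 (Z = 7 + 22820 = 22827)
-(46261/Z + 23126/(-18795)) = -(46261/22827 + 23126/(-18795)) = -(46261*(1/22827) + 23126*(-1/18795)) = -(46261/22827 - 23126/18795) = -1*16265633/20430165 = -16265633/20430165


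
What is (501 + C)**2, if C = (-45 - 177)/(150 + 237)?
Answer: 4167348025/16641 ≈ 2.5043e+5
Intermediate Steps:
C = -74/129 (C = -222/387 = -222*1/387 = -74/129 ≈ -0.57364)
(501 + C)**2 = (501 - 74/129)**2 = (64555/129)**2 = 4167348025/16641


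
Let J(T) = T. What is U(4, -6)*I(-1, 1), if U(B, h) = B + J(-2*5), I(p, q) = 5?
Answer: -30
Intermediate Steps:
U(B, h) = -10 + B (U(B, h) = B - 2*5 = B - 10 = -10 + B)
U(4, -6)*I(-1, 1) = (-10 + 4)*5 = -6*5 = -30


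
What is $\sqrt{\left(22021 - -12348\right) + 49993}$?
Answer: $\sqrt{84362} \approx 290.45$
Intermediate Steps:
$\sqrt{\left(22021 - -12348\right) + 49993} = \sqrt{\left(22021 + 12348\right) + 49993} = \sqrt{34369 + 49993} = \sqrt{84362}$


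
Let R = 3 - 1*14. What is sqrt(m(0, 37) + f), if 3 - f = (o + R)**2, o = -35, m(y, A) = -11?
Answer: 6*I*sqrt(59) ≈ 46.087*I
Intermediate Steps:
R = -11 (R = 3 - 14 = -11)
f = -2113 (f = 3 - (-35 - 11)**2 = 3 - 1*(-46)**2 = 3 - 1*2116 = 3 - 2116 = -2113)
sqrt(m(0, 37) + f) = sqrt(-11 - 2113) = sqrt(-2124) = 6*I*sqrt(59)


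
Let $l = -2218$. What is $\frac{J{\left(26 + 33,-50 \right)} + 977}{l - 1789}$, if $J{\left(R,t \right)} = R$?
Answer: $- \frac{1036}{4007} \approx -0.25855$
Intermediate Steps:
$\frac{J{\left(26 + 33,-50 \right)} + 977}{l - 1789} = \frac{\left(26 + 33\right) + 977}{-2218 - 1789} = \frac{59 + 977}{-4007} = 1036 \left(- \frac{1}{4007}\right) = - \frac{1036}{4007}$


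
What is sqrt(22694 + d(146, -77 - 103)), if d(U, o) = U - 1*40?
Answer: 20*sqrt(57) ≈ 151.00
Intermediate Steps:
d(U, o) = -40 + U (d(U, o) = U - 40 = -40 + U)
sqrt(22694 + d(146, -77 - 103)) = sqrt(22694 + (-40 + 146)) = sqrt(22694 + 106) = sqrt(22800) = 20*sqrt(57)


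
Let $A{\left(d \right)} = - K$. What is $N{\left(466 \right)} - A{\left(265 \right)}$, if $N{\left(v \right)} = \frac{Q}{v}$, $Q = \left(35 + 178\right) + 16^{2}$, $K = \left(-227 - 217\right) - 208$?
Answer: $- \frac{303363}{466} \approx -650.99$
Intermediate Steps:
$K = -652$ ($K = -444 - 208 = -652$)
$Q = 469$ ($Q = 213 + 256 = 469$)
$N{\left(v \right)} = \frac{469}{v}$
$A{\left(d \right)} = 652$ ($A{\left(d \right)} = \left(-1\right) \left(-652\right) = 652$)
$N{\left(466 \right)} - A{\left(265 \right)} = \frac{469}{466} - 652 = - \frac{303363}{466}$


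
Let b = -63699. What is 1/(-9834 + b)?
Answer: -1/73533 ≈ -1.3599e-5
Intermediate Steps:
1/(-9834 + b) = 1/(-9834 - 63699) = 1/(-73533) = -1/73533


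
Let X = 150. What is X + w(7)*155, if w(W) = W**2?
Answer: 7745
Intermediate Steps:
X + w(7)*155 = 150 + 7**2*155 = 150 + 49*155 = 150 + 7595 = 7745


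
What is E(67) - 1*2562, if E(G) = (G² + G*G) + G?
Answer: 6483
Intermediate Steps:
E(G) = G + 2*G² (E(G) = (G² + G²) + G = 2*G² + G = G + 2*G²)
E(67) - 1*2562 = 67*(1 + 2*67) - 1*2562 = 67*(1 + 134) - 2562 = 67*135 - 2562 = 9045 - 2562 = 6483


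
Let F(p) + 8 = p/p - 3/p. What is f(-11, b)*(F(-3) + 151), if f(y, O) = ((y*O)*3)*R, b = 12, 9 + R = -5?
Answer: 803880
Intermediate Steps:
R = -14 (R = -9 - 5 = -14)
F(p) = -7 - 3/p (F(p) = -8 + (p/p - 3/p) = -8 + (1 - 3/p) = -7 - 3/p)
f(y, O) = -42*O*y (f(y, O) = ((y*O)*3)*(-14) = ((O*y)*3)*(-14) = (3*O*y)*(-14) = -42*O*y)
f(-11, b)*(F(-3) + 151) = (-42*12*(-11))*((-7 - 3/(-3)) + 151) = 5544*((-7 - 3*(-⅓)) + 151) = 5544*((-7 + 1) + 151) = 5544*(-6 + 151) = 5544*145 = 803880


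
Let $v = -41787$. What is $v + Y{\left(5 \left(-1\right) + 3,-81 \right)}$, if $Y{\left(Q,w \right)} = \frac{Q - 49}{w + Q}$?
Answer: $- \frac{3468270}{83} \approx -41786.0$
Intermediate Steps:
$Y{\left(Q,w \right)} = \frac{-49 + Q}{Q + w}$
$v + Y{\left(5 \left(-1\right) + 3,-81 \right)} = -41787 + \frac{-49 + \left(5 \left(-1\right) + 3\right)}{\left(5 \left(-1\right) + 3\right) - 81} = -41787 + \frac{-49 + \left(-5 + 3\right)}{\left(-5 + 3\right) - 81} = -41787 + \frac{-49 - 2}{-2 - 81} = -41787 + \frac{1}{-83} \left(-51\right) = -41787 - - \frac{51}{83} = -41787 + \frac{51}{83} = - \frac{3468270}{83}$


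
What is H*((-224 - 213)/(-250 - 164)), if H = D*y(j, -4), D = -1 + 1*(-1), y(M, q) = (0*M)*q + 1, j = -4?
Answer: -19/9 ≈ -2.1111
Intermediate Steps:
y(M, q) = 1 (y(M, q) = 0*q + 1 = 0 + 1 = 1)
D = -2 (D = -1 - 1 = -2)
H = -2 (H = -2*1 = -2)
H*((-224 - 213)/(-250 - 164)) = -2*(-224 - 213)/(-250 - 164) = -(-874)/(-414) = -(-874)*(-1)/414 = -2*19/18 = -19/9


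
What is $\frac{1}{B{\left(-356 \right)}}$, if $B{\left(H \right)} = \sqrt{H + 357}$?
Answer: $1$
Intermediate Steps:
$B{\left(H \right)} = \sqrt{357 + H}$
$\frac{1}{B{\left(-356 \right)}} = \frac{1}{\sqrt{357 - 356}} = \frac{1}{\sqrt{1}} = 1^{-1} = 1$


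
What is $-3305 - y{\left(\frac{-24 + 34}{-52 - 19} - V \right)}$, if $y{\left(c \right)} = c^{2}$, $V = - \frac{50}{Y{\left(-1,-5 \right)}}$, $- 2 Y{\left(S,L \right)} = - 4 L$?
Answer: $- \frac{16793730}{5041} \approx -3331.4$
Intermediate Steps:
$Y{\left(S,L \right)} = 2 L$ ($Y{\left(S,L \right)} = - \frac{\left(-4\right) L}{2} = 2 L$)
$V = 5$ ($V = - \frac{50}{2 \left(-5\right)} = - \frac{50}{-10} = \left(-50\right) \left(- \frac{1}{10}\right) = 5$)
$-3305 - y{\left(\frac{-24 + 34}{-52 - 19} - V \right)} = -3305 - \left(\frac{-24 + 34}{-52 - 19} - 5\right)^{2} = -3305 - \left(\frac{10}{-71} - 5\right)^{2} = -3305 - \left(10 \left(- \frac{1}{71}\right) - 5\right)^{2} = -3305 - \left(- \frac{10}{71} - 5\right)^{2} = -3305 - \left(- \frac{365}{71}\right)^{2} = -3305 - \frac{133225}{5041} = - \frac{16793730}{5041}$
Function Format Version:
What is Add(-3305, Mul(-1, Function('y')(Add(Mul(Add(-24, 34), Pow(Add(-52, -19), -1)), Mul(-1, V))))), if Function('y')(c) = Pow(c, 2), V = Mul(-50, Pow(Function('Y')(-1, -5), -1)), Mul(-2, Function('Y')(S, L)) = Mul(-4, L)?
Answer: Rational(-16793730, 5041) ≈ -3331.4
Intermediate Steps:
Function('Y')(S, L) = Mul(2, L) (Function('Y')(S, L) = Mul(Rational(-1, 2), Mul(-4, L)) = Mul(2, L))
V = 5 (V = Mul(-50, Pow(Mul(2, -5), -1)) = Mul(-50, Pow(-10, -1)) = Mul(-50, Rational(-1, 10)) = 5)
Add(-3305, Mul(-1, Function('y')(Add(Mul(Add(-24, 34), Pow(Add(-52, -19), -1)), Mul(-1, V))))) = Add(-3305, Mul(-1, Pow(Add(Mul(Add(-24, 34), Pow(Add(-52, -19), -1)), Mul(-1, 5)), 2))) = Add(-3305, Mul(-1, Pow(Add(Mul(10, Pow(-71, -1)), -5), 2))) = Add(-3305, Mul(-1, Pow(Add(Mul(10, Rational(-1, 71)), -5), 2))) = Add(-3305, Mul(-1, Pow(Add(Rational(-10, 71), -5), 2))) = Add(-3305, Mul(-1, Pow(Rational(-365, 71), 2))) = Add(-3305, Mul(-1, Rational(133225, 5041))) = Add(-3305, Rational(-133225, 5041)) = Rational(-16793730, 5041)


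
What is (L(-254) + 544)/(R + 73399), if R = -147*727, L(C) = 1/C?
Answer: -27635/1700276 ≈ -0.016253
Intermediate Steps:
R = -106869
(L(-254) + 544)/(R + 73399) = (1/(-254) + 544)/(-106869 + 73399) = (-1/254 + 544)/(-33470) = (138175/254)*(-1/33470) = -27635/1700276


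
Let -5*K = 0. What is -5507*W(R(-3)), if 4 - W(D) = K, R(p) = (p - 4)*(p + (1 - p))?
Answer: -22028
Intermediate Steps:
R(p) = -4 + p (R(p) = (-4 + p)*1 = -4 + p)
K = 0 (K = -⅕*0 = 0)
W(D) = 4 (W(D) = 4 - 1*0 = 4 + 0 = 4)
-5507*W(R(-3)) = -5507*4 = -22028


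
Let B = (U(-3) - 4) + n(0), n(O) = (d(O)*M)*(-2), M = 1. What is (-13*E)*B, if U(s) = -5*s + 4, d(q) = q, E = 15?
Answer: -2925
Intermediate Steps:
U(s) = 4 - 5*s
n(O) = -2*O (n(O) = (O*1)*(-2) = O*(-2) = -2*O)
B = 15 (B = ((4 - 5*(-3)) - 4) - 2*0 = ((4 + 15) - 4) + 0 = (19 - 4) + 0 = 15 + 0 = 15)
(-13*E)*B = -13*15*15 = -195*15 = -2925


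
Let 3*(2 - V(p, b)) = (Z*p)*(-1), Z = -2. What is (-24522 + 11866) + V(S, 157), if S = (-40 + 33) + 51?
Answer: -38050/3 ≈ -12683.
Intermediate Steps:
S = 44 (S = -7 + 51 = 44)
V(p, b) = 2 - 2*p/3 (V(p, b) = 2 - (-2*p)*(-1)/3 = 2 - 2*p/3)
(-24522 + 11866) + V(S, 157) = (-24522 + 11866) + (2 - ⅔*44) = -12656 + (2 - 88/3) = -12656 - 82/3 = -38050/3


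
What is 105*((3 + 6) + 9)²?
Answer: 34020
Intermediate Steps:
105*((3 + 6) + 9)² = 105*(9 + 9)² = 105*18² = 105*324 = 34020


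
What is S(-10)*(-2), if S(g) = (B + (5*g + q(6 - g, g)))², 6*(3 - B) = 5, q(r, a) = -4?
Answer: -96721/18 ≈ -5373.4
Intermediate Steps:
B = 13/6 (B = 3 - ⅙*5 = 3 - ⅚ = 13/6 ≈ 2.1667)
S(g) = (-11/6 + 5*g)² (S(g) = (13/6 + (5*g - 4))² = (13/6 + (-4 + 5*g))² = (-11/6 + 5*g)²)
S(-10)*(-2) = ((-11 + 30*(-10))²/36)*(-2) = ((-11 - 300)²/36)*(-2) = ((1/36)*(-311)²)*(-2) = ((1/36)*96721)*(-2) = (96721/36)*(-2) = -96721/18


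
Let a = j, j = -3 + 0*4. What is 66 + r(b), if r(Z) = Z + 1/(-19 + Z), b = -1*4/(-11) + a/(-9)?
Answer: 1328315/19932 ≈ 66.642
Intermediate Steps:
j = -3 (j = -3 + 0 = -3)
a = -3
b = 23/33 (b = -1*4/(-11) - 3/(-9) = -4*(-1/11) - 3*(-1/9) = 4/11 + 1/3 = 23/33 ≈ 0.69697)
66 + r(b) = 66 + (1 + (23/33)**2 - 19*23/33)/(-19 + 23/33) = 66 + (1 + 529/1089 - 437/33)/(-604/33) = 66 - 33/604*(-12803/1089) = 66 + 12803/19932 = 1328315/19932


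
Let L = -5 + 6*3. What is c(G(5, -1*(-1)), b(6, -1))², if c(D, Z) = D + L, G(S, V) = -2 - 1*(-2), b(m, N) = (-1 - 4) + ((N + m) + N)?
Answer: 169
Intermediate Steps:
b(m, N) = -5 + m + 2*N (b(m, N) = -5 + (m + 2*N) = -5 + m + 2*N)
G(S, V) = 0 (G(S, V) = -2 + 2 = 0)
L = 13 (L = -5 + 18 = 13)
c(D, Z) = 13 + D (c(D, Z) = D + 13 = 13 + D)
c(G(5, -1*(-1)), b(6, -1))² = (13 + 0)² = 13² = 169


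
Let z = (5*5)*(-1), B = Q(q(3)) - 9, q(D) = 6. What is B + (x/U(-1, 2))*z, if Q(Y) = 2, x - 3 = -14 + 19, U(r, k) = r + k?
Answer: -207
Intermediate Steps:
U(r, k) = k + r
x = 8 (x = 3 + (-14 + 19) = 3 + 5 = 8)
B = -7 (B = 2 - 9 = -7)
z = -25 (z = 25*(-1) = -25)
B + (x/U(-1, 2))*z = -7 + (8/(2 - 1))*(-25) = -7 + (8/1)*(-25) = -7 + (8*1)*(-25) = -7 + 8*(-25) = -7 - 200 = -207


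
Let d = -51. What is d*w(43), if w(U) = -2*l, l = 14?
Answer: 1428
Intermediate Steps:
w(U) = -28 (w(U) = -2*14 = -28)
d*w(43) = -51*(-28) = 1428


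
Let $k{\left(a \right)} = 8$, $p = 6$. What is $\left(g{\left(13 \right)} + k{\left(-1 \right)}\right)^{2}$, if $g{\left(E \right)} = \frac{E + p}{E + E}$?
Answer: $\frac{51529}{676} \approx 76.226$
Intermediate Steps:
$g{\left(E \right)} = \frac{6 + E}{2 E}$ ($g{\left(E \right)} = \frac{E + 6}{E + E} = \frac{6 + E}{2 E}$)
$\left(g{\left(13 \right)} + k{\left(-1 \right)}\right)^{2} = \left(\frac{6 + 13}{2 \cdot 13} + 8\right)^{2} = \left(\frac{1}{2} \cdot \frac{1}{13} \cdot 19 + 8\right)^{2} = \left(\frac{19}{26} + 8\right)^{2} = \left(\frac{227}{26}\right)^{2} = \frac{51529}{676}$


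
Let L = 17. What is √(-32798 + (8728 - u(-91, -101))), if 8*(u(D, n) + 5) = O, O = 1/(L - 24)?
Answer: I*√18866946/28 ≈ 155.13*I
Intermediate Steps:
O = -⅐ (O = 1/(17 - 24) = 1/(-7) = -⅐ ≈ -0.14286)
u(D, n) = -281/56 (u(D, n) = -5 + (⅛)*(-⅐) = -5 - 1/56 = -281/56)
√(-32798 + (8728 - u(-91, -101))) = √(-32798 + (8728 - 1*(-281/56))) = √(-32798 + (8728 + 281/56)) = √(-32798 + 489049/56) = √(-1347639/56) = I*√18866946/28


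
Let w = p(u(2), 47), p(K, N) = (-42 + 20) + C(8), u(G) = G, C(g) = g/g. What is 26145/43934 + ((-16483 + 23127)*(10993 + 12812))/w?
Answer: -2316206447745/307538 ≈ -7.5314e+6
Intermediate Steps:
C(g) = 1
p(K, N) = -21 (p(K, N) = (-42 + 20) + 1 = -22 + 1 = -21)
w = -21
26145/43934 + ((-16483 + 23127)*(10993 + 12812))/w = 26145/43934 + ((-16483 + 23127)*(10993 + 12812))/(-21) = 26145*(1/43934) + (6644*23805)*(-1/21) = 26145/43934 + 158160420*(-1/21) = 26145/43934 - 52720140/7 = -2316206447745/307538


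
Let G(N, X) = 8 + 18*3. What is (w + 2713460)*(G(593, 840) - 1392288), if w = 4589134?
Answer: -10166861234244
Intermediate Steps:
G(N, X) = 62 (G(N, X) = 8 + 54 = 62)
(w + 2713460)*(G(593, 840) - 1392288) = (4589134 + 2713460)*(62 - 1392288) = 7302594*(-1392226) = -10166861234244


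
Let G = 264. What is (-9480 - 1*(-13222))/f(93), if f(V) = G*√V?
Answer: 1871*√93/12276 ≈ 1.4698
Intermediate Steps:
f(V) = 264*√V
(-9480 - 1*(-13222))/f(93) = (-9480 - 1*(-13222))/((264*√93)) = (-9480 + 13222)*(√93/24552) = 3742*(√93/24552) = 1871*√93/12276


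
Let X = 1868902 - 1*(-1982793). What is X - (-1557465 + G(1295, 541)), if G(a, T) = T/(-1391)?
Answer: 7524142101/1391 ≈ 5.4092e+6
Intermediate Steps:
G(a, T) = -T/1391 (G(a, T) = T*(-1/1391) = -T/1391)
X = 3851695 (X = 1868902 + 1982793 = 3851695)
X - (-1557465 + G(1295, 541)) = 3851695 - (-1557465 - 1/1391*541) = 3851695 - (-1557465 - 541/1391) = 3851695 - 1*(-2166434356/1391) = 3851695 + 2166434356/1391 = 7524142101/1391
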